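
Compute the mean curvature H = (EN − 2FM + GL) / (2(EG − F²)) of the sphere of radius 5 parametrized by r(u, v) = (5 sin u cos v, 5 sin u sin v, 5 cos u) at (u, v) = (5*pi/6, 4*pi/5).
H = -1/5

With E = 25, F = 0, G = 25*sin(u)^2, L = -5*sin(u)/Abs(sin(u)), M = 0, N = -5*sin(u)^3/Abs(sin(u)), assemble
  H = (EN − 2FM + GL) / (2(EG − F²)) = -sin(u)/(5*Abs(sin(u))).
At (u, v) = (5*pi/6, 4*pi/5): H = -1/5.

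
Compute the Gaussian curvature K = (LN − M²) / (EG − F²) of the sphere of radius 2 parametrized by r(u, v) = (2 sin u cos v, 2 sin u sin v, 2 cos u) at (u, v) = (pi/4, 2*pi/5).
K = 1/4

Coefficients of the first fundamental form: E = 4, F = 0, G = 4*sin(u)^2.
Coefficients of the second fundamental form: L = -2*sin(u)/Abs(sin(u)), M = 0, N = -2*sin(u)^3/Abs(sin(u)).
Assemble K = (LN − M²)/(EG − F²) = 1/4. At (u, v) = (pi/4, 2*pi/5): K = 1/4.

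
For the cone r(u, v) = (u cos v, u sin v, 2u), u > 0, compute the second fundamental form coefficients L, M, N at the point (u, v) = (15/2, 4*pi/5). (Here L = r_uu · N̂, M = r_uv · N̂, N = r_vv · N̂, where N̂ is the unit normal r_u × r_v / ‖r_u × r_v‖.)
L = 0;  M = 0;  N = 3*sqrt(5)

Compute the unit normal N̂(u, v) = (-2*sqrt(5)*u*cos(v)/(5*Abs(u)), -2*sqrt(5)*u*sin(v)/(5*Abs(u)), sqrt(5)*u/(5*Abs(u))), and the second partials r_uu, r_uv, r_vv. Take dot products:
  L(u, v) = r_uu · N̂ = 0,
  M(u, v) = r_uv · N̂ = 0,
  N(u, v) = r_vv · N̂ = 2*sqrt(5)*u^2/(5*Abs(u)).
Evaluating at (u, v) = (15/2, 4*pi/5):
  L = 0, M = 0, N = 3*sqrt(5).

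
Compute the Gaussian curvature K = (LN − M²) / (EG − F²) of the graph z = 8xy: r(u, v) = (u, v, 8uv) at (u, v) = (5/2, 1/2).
K = -64/173889

Coefficients of the first fundamental form: E = 64*v^2 + 1, F = 64*u*v, G = 64*u^2 + 1.
Coefficients of the second fundamental form: L = 0, M = 8/sqrt(64*u^2 + 64*v^2 + 1), N = 0.
Assemble K = (LN − M²)/(EG − F²) = -64/(4096*u^4 + 8192*u^2*v^2 + 128*u^2 + 4096*v^4 + 128*v^2 + 1). At (u, v) = (5/2, 1/2): K = -64/173889.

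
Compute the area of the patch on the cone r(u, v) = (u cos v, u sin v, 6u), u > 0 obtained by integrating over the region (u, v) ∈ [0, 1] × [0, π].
Area = sqrt(37)*pi/2

Area = ∫∫ √(EG − F²) du dv with √(EG − F²) = sqrt(37)*Abs(u). Integrating over [0, 1] × [0, π] gives sqrt(37)*pi/2.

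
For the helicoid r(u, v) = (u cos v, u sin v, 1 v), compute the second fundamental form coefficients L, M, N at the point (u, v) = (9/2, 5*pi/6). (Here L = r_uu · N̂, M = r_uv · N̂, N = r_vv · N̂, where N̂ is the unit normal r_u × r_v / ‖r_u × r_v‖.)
L = 0;  M = -2*sqrt(85)/85;  N = 0

Compute the unit normal N̂(u, v) = (sin(v)/sqrt(u^2 + 1), -cos(v)/sqrt(u^2 + 1), u/sqrt(u^2 + 1)), and the second partials r_uu, r_uv, r_vv. Take dot products:
  L(u, v) = r_uu · N̂ = 0,
  M(u, v) = r_uv · N̂ = -1/sqrt(u^2 + 1),
  N(u, v) = r_vv · N̂ = 0.
Evaluating at (u, v) = (9/2, 5*pi/6):
  L = 0, M = -2*sqrt(85)/85, N = 0.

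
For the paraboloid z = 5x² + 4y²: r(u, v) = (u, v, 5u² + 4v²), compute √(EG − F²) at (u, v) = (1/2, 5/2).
√(EG − F²)|_{(1/2, 5/2)} = sqrt(426)

E = 100*u^2 + 1, F = 80*u*v, G = 64*v^2 + 1; EG − F² = 100*u^2 + 64*v^2 + 1; √(EG − F²) = sqrt(100*u^2 + 64*v^2 + 1). At the given point: sqrt(426).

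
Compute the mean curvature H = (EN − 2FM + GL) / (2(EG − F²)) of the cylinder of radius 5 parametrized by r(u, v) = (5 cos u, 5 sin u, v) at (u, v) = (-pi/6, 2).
H = -1/10

With E = 25, F = 0, G = 1, L = -5, M = 0, N = 0, assemble
  H = (EN − 2FM + GL) / (2(EG − F²)) = -1/10.
At (u, v) = (-pi/6, 2): H = -1/10.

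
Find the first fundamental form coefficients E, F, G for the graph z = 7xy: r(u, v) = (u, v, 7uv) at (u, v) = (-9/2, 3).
E = 442;  F = -1323/2;  G = 3973/4

Partials: r_u = (1, 0, 7*v), r_v = (0, 1, 7*u). As functions of (u, v):
  E = r_u · r_u = 49*v^2 + 1,
  F = r_u · r_v = 49*u*v,
  G = r_v · r_v = 49*u^2 + 1.
Evaluating at (u, v) = (-9/2, 3): E = 442, F = -1323/2, G = 3973/4.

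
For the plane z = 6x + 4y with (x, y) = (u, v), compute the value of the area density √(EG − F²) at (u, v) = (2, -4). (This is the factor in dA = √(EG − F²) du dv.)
√(EG − F²)|_{(2, -4)} = sqrt(53)

E = 37, F = 24, G = 17, so EG − F² = 53. Taking the positive square root: √(EG − F²) = sqrt(53). At (u, v) = (2, -4): sqrt(53).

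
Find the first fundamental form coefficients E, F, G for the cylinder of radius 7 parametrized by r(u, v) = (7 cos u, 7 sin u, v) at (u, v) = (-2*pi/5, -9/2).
E = 49;  F = 0;  G = 1

Partials: r_u = (-7*sin(u), 7*cos(u), 0), r_v = (0, 0, 1). As functions of (u, v):
  E = r_u · r_u = 49,
  F = r_u · r_v = 0,
  G = r_v · r_v = 1.
Evaluating at (u, v) = (-2*pi/5, -9/2): E = 49, F = 0, G = 1.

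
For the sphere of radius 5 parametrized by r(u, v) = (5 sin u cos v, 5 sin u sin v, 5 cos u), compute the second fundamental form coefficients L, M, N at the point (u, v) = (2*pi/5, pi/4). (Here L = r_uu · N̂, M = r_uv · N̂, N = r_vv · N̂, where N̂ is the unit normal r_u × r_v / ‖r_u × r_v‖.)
L = -5;  M = 0;  N = -25/8 - 5*sqrt(5)/8

Compute the unit normal N̂(u, v) = (sin(u)^2*cos(v)/Abs(sin(u)), sin(u)^2*sin(v)/Abs(sin(u)), sin(2*u)/(2*Abs(sin(u)))), and the second partials r_uu, r_uv, r_vv. Take dot products:
  L(u, v) = r_uu · N̂ = -5*sin(u)/Abs(sin(u)),
  M(u, v) = r_uv · N̂ = 0,
  N(u, v) = r_vv · N̂ = -5*sin(u)^3/Abs(sin(u)).
Evaluating at (u, v) = (2*pi/5, pi/4):
  L = -5, M = 0, N = -25/8 - 5*sqrt(5)/8.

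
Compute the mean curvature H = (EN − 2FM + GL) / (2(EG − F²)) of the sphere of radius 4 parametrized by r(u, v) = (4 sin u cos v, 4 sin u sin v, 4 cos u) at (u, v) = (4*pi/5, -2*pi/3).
H = -1/4

With E = 16, F = 0, G = 16*sin(u)^2, L = -4*sin(u)/Abs(sin(u)), M = 0, N = -4*sin(u)^3/Abs(sin(u)), assemble
  H = (EN − 2FM + GL) / (2(EG − F²)) = -sin(u)/(4*Abs(sin(u))).
At (u, v) = (4*pi/5, -2*pi/3): H = -1/4.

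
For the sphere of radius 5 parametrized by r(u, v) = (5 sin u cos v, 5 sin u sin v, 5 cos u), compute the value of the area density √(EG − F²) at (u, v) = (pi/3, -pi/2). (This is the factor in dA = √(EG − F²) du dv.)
√(EG − F²)|_{(pi/3, -pi/2)} = 25*sqrt(3)/2

E = 25, F = 0, G = 25*sin(u)^2, so EG − F² = 625*sin(u)^2. Taking the positive square root: √(EG − F²) = 25*Abs(sin(u)). At (u, v) = (pi/3, -pi/2): 25*sqrt(3)/2.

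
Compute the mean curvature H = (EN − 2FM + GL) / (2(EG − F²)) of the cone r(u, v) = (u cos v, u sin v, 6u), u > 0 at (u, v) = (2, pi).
H = 3*sqrt(37)/74

With E = 37, F = 0, G = u^2, L = 0, M = 0, N = 6*sqrt(37)*u^2/(37*Abs(u)), assemble
  H = (EN − 2FM + GL) / (2(EG − F²)) = 3*sqrt(37)/(37*Abs(u)).
At (u, v) = (2, pi): H = 3*sqrt(37)/74.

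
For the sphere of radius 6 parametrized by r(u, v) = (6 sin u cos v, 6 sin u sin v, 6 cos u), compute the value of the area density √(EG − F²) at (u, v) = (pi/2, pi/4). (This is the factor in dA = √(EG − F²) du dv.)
√(EG − F²)|_{(pi/2, pi/4)} = 36

E = 36, F = 0, G = 36*sin(u)^2, so EG − F² = 1296*sin(u)^2. Taking the positive square root: √(EG − F²) = 36*Abs(sin(u)). At (u, v) = (pi/2, pi/4): 36.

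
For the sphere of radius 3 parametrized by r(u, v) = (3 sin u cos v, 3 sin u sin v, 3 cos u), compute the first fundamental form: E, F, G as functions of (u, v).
E = 9;  F = 0;  G = 9*sin(u)^2

Compute partials: r_u = (3*cos(u)*cos(v), 3*sin(v)*cos(u), -3*sin(u)), r_v = (-3*sin(u)*sin(v), 3*sin(u)*cos(v), 0). Then
  E = r_u · r_u = 9,
  F = r_u · r_v = 0,
  G = r_v · r_v = 9*sin(u)^2.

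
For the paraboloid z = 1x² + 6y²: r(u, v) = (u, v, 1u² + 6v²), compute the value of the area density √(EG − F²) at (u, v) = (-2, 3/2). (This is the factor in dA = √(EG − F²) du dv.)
√(EG − F²)|_{(-2, 3/2)} = sqrt(341)

E = 4*u^2 + 1, F = 24*u*v, G = 144*v^2 + 1, so EG − F² = 4*u^2 + 144*v^2 + 1. Taking the positive square root: √(EG − F²) = sqrt(4*u^2 + 144*v^2 + 1). At (u, v) = (-2, 3/2): sqrt(341).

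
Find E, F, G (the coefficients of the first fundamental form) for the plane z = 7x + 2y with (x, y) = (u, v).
E = 50;  F = 14;  G = 5

Compute partials: r_u = (1, 0, 7), r_v = (0, 1, 2). Then
  E = r_u · r_u = 50,
  F = r_u · r_v = 14,
  G = r_v · r_v = 5.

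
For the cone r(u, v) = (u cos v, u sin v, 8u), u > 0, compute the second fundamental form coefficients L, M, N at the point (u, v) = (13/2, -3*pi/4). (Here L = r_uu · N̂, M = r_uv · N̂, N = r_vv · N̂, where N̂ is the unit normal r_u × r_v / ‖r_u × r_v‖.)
L = 0;  M = 0;  N = 4*sqrt(65)/5

Compute the unit normal N̂(u, v) = (-8*sqrt(65)*u*cos(v)/(65*Abs(u)), -8*sqrt(65)*u*sin(v)/(65*Abs(u)), sqrt(65)*u/(65*Abs(u))), and the second partials r_uu, r_uv, r_vv. Take dot products:
  L(u, v) = r_uu · N̂ = 0,
  M(u, v) = r_uv · N̂ = 0,
  N(u, v) = r_vv · N̂ = 8*sqrt(65)*u^2/(65*Abs(u)).
Evaluating at (u, v) = (13/2, -3*pi/4):
  L = 0, M = 0, N = 4*sqrt(65)/5.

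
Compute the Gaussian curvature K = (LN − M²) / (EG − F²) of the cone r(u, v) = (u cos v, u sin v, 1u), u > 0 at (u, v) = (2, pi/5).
K = 0

Coefficients of the first fundamental form: E = 2, F = 0, G = u^2.
Coefficients of the second fundamental form: L = 0, M = 0, N = sqrt(2)*u^2/(2*Abs(u)).
Assemble K = (LN − M²)/(EG − F²) = 0. At (u, v) = (2, pi/5): K = 0.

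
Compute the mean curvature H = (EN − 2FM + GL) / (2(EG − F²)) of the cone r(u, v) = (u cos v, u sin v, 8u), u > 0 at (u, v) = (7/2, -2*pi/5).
H = 8*sqrt(65)/455

With E = 65, F = 0, G = u^2, L = 0, M = 0, N = 8*sqrt(65)*u^2/(65*Abs(u)), assemble
  H = (EN − 2FM + GL) / (2(EG − F²)) = 4*sqrt(65)/(65*Abs(u)).
At (u, v) = (7/2, -2*pi/5): H = 8*sqrt(65)/455.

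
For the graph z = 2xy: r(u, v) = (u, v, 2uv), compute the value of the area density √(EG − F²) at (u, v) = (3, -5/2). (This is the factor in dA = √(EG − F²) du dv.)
√(EG − F²)|_{(3, -5/2)} = sqrt(62)

E = 4*v^2 + 1, F = 4*u*v, G = 4*u^2 + 1, so EG − F² = 4*u^2 + 4*v^2 + 1. Taking the positive square root: √(EG − F²) = sqrt(4*u^2 + 4*v^2 + 1). At (u, v) = (3, -5/2): sqrt(62).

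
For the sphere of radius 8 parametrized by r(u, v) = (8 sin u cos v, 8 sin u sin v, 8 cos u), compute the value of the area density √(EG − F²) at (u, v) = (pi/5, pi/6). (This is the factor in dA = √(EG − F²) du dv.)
√(EG − F²)|_{(pi/5, pi/6)} = 16*sqrt(10 - 2*sqrt(5))

E = 64, F = 0, G = 64*sin(u)^2, so EG − F² = 4096*sin(u)^2. Taking the positive square root: √(EG − F²) = 64*Abs(sin(u)). At (u, v) = (pi/5, pi/6): 16*sqrt(10 - 2*sqrt(5)).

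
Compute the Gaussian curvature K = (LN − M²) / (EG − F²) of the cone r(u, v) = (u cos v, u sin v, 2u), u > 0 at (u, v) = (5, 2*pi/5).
K = 0

Coefficients of the first fundamental form: E = 5, F = 0, G = u^2.
Coefficients of the second fundamental form: L = 0, M = 0, N = 2*sqrt(5)*u^2/(5*Abs(u)).
Assemble K = (LN − M²)/(EG − F²) = 0. At (u, v) = (5, 2*pi/5): K = 0.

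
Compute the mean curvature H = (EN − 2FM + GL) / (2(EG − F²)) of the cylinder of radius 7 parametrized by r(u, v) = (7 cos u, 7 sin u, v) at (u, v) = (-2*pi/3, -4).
H = -1/14

With E = 49, F = 0, G = 1, L = -7, M = 0, N = 0, assemble
  H = (EN − 2FM + GL) / (2(EG − F²)) = -1/14.
At (u, v) = (-2*pi/3, -4): H = -1/14.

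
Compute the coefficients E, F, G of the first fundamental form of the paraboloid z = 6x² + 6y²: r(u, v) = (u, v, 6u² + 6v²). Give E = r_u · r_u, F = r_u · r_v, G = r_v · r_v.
E = 144*u^2 + 1;  F = 144*u*v;  G = 144*v^2 + 1

Compute partials: r_u = (1, 0, 12*u), r_v = (0, 1, 12*v). Then
  E = r_u · r_u = 144*u^2 + 1,
  F = r_u · r_v = 144*u*v,
  G = r_v · r_v = 144*v^2 + 1.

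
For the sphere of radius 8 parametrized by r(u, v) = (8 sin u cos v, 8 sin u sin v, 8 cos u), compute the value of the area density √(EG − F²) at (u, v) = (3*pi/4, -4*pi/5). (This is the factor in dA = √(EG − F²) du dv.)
√(EG − F²)|_{(3*pi/4, -4*pi/5)} = 32*sqrt(2)

E = 64, F = 0, G = 64*sin(u)^2, so EG − F² = 4096*sin(u)^2. Taking the positive square root: √(EG − F²) = 64*Abs(sin(u)). At (u, v) = (3*pi/4, -4*pi/5): 32*sqrt(2).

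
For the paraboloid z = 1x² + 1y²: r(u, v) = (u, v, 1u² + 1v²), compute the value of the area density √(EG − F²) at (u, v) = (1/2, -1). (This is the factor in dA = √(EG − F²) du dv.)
√(EG − F²)|_{(1/2, -1)} = sqrt(6)

E = 4*u^2 + 1, F = 4*u*v, G = 4*v^2 + 1, so EG − F² = 4*u^2 + 4*v^2 + 1. Taking the positive square root: √(EG − F²) = sqrt(4*u^2 + 4*v^2 + 1). At (u, v) = (1/2, -1): sqrt(6).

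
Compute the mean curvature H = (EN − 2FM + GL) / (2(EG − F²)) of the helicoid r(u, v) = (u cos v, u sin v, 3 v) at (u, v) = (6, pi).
H = 0

With E = 1, F = 0, G = u^2 + 9, L = 0, M = -3/sqrt(u^2 + 9), N = 0, assemble
  H = (EN − 2FM + GL) / (2(EG − F²)) = 0.
At (u, v) = (6, pi): H = 0.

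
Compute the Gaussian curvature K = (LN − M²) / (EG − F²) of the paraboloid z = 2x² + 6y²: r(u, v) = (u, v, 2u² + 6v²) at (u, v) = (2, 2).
K = 48/410881

Coefficients of the first fundamental form: E = 16*u^2 + 1, F = 48*u*v, G = 144*v^2 + 1.
Coefficients of the second fundamental form: L = 4/sqrt(16*u^2 + 144*v^2 + 1), M = 0, N = 12/sqrt(16*u^2 + 144*v^2 + 1).
Assemble K = (LN − M²)/(EG − F²) = 48/(256*u^4 + 4608*u^2*v^2 + 32*u^2 + 20736*v^4 + 288*v^2 + 1). At (u, v) = (2, 2): K = 48/410881.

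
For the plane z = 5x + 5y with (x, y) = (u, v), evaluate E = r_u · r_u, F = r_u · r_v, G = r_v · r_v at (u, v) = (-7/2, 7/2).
E = 26;  F = 25;  G = 26

Partials: r_u = (1, 0, 5), r_v = (0, 1, 5). As functions of (u, v):
  E = r_u · r_u = 26,
  F = r_u · r_v = 25,
  G = r_v · r_v = 26.
Evaluating at (u, v) = (-7/2, 7/2): E = 26, F = 25, G = 26.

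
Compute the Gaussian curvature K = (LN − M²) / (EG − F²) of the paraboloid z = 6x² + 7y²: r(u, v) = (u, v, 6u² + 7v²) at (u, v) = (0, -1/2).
K = 42/625

Coefficients of the first fundamental form: E = 144*u^2 + 1, F = 168*u*v, G = 196*v^2 + 1.
Coefficients of the second fundamental form: L = 12/sqrt(144*u^2 + 196*v^2 + 1), M = 0, N = 14/sqrt(144*u^2 + 196*v^2 + 1).
Assemble K = (LN − M²)/(EG − F²) = 168/(20736*u^4 + 56448*u^2*v^2 + 288*u^2 + 38416*v^4 + 392*v^2 + 1). At (u, v) = (0, -1/2): K = 42/625.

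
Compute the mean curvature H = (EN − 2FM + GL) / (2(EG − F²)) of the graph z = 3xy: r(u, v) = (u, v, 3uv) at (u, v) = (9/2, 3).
H = -2916*sqrt(1057)/1117249

With E = 9*v^2 + 1, F = 9*u*v, G = 9*u^2 + 1, L = 0, M = 3/sqrt(9*u^2 + 9*v^2 + 1), N = 0, assemble
  H = (EN − 2FM + GL) / (2(EG − F²)) = -27*u*v/(9*u^2 + 9*v^2 + 1)^(3/2).
At (u, v) = (9/2, 3): H = -2916*sqrt(1057)/1117249.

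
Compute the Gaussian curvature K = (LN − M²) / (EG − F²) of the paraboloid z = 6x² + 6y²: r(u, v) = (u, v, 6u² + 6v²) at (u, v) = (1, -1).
K = 144/83521

Coefficients of the first fundamental form: E = 144*u^2 + 1, F = 144*u*v, G = 144*v^2 + 1.
Coefficients of the second fundamental form: L = 12/sqrt(144*u^2 + 144*v^2 + 1), M = 0, N = 12/sqrt(144*u^2 + 144*v^2 + 1).
Assemble K = (LN − M²)/(EG − F²) = 144/(20736*u^4 + 41472*u^2*v^2 + 288*u^2 + 20736*v^4 + 288*v^2 + 1). At (u, v) = (1, -1): K = 144/83521.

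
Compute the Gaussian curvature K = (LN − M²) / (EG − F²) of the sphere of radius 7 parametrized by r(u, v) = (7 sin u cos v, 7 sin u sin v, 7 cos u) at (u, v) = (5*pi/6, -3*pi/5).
K = 1/49

Coefficients of the first fundamental form: E = 49, F = 0, G = 49*sin(u)^2.
Coefficients of the second fundamental form: L = -7*sin(u)/Abs(sin(u)), M = 0, N = -7*sin(u)^3/Abs(sin(u)).
Assemble K = (LN − M²)/(EG − F²) = 1/49. At (u, v) = (5*pi/6, -3*pi/5): K = 1/49.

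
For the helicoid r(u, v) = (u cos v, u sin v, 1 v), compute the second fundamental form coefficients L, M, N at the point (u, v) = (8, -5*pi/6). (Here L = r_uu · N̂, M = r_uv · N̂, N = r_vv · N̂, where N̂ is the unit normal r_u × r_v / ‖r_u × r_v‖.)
L = 0;  M = -sqrt(65)/65;  N = 0

Compute the unit normal N̂(u, v) = (sin(v)/sqrt(u^2 + 1), -cos(v)/sqrt(u^2 + 1), u/sqrt(u^2 + 1)), and the second partials r_uu, r_uv, r_vv. Take dot products:
  L(u, v) = r_uu · N̂ = 0,
  M(u, v) = r_uv · N̂ = -1/sqrt(u^2 + 1),
  N(u, v) = r_vv · N̂ = 0.
Evaluating at (u, v) = (8, -5*pi/6):
  L = 0, M = -sqrt(65)/65, N = 0.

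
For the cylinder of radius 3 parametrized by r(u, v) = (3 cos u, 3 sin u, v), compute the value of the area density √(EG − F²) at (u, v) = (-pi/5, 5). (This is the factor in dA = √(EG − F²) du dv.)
√(EG − F²)|_{(-pi/5, 5)} = 3

E = 9, F = 0, G = 1, so EG − F² = 9. Taking the positive square root: √(EG − F²) = 3. At (u, v) = (-pi/5, 5): 3.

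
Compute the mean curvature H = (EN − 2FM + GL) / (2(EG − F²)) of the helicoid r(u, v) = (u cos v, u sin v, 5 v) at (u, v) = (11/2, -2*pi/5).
H = 0

With E = 1, F = 0, G = u^2 + 25, L = 0, M = -5/sqrt(u^2 + 25), N = 0, assemble
  H = (EN − 2FM + GL) / (2(EG − F²)) = 0.
At (u, v) = (11/2, -2*pi/5): H = 0.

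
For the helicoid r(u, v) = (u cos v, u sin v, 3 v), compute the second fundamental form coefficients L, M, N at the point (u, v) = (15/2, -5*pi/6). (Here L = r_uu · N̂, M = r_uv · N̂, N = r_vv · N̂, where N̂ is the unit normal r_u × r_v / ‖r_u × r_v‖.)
L = 0;  M = -2*sqrt(29)/29;  N = 0

Compute the unit normal N̂(u, v) = (3*sin(v)/sqrt(u^2 + 9), -3*cos(v)/sqrt(u^2 + 9), u/sqrt(u^2 + 9)), and the second partials r_uu, r_uv, r_vv. Take dot products:
  L(u, v) = r_uu · N̂ = 0,
  M(u, v) = r_uv · N̂ = -3/sqrt(u^2 + 9),
  N(u, v) = r_vv · N̂ = 0.
Evaluating at (u, v) = (15/2, -5*pi/6):
  L = 0, M = -2*sqrt(29)/29, N = 0.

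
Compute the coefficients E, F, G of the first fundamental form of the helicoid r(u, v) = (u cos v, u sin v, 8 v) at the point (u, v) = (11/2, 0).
E = 1;  F = 0;  G = 377/4

Partials: r_u = (cos(v), sin(v), 0), r_v = (-u*sin(v), u*cos(v), 8). As functions of (u, v):
  E = r_u · r_u = 1,
  F = r_u · r_v = 0,
  G = r_v · r_v = u^2 + 64.
Evaluating at (u, v) = (11/2, 0): E = 1, F = 0, G = 377/4.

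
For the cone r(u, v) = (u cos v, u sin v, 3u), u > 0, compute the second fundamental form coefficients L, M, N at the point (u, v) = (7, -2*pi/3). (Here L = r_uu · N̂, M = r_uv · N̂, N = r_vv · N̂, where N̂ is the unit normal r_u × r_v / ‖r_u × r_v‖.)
L = 0;  M = 0;  N = 21*sqrt(10)/10

Compute the unit normal N̂(u, v) = (-3*sqrt(10)*u*cos(v)/(10*Abs(u)), -3*sqrt(10)*u*sin(v)/(10*Abs(u)), sqrt(10)*u/(10*Abs(u))), and the second partials r_uu, r_uv, r_vv. Take dot products:
  L(u, v) = r_uu · N̂ = 0,
  M(u, v) = r_uv · N̂ = 0,
  N(u, v) = r_vv · N̂ = 3*sqrt(10)*u^2/(10*Abs(u)).
Evaluating at (u, v) = (7, -2*pi/3):
  L = 0, M = 0, N = 21*sqrt(10)/10.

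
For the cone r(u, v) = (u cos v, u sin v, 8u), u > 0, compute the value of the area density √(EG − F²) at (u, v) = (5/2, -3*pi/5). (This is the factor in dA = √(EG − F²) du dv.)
√(EG − F²)|_{(5/2, -3*pi/5)} = 5*sqrt(65)/2

E = 65, F = 0, G = u^2, so EG − F² = 65*u^2. Taking the positive square root: √(EG − F²) = sqrt(65)*Abs(u). At (u, v) = (5/2, -3*pi/5): 5*sqrt(65)/2.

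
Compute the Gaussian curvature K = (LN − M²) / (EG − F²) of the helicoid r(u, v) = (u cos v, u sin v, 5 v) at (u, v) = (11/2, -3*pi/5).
K = -400/48841

Coefficients of the first fundamental form: E = 1, F = 0, G = u^2 + 25.
Coefficients of the second fundamental form: L = 0, M = -5/sqrt(u^2 + 25), N = 0.
Assemble K = (LN − M²)/(EG − F²) = -25/(u^2 + 25)^2. At (u, v) = (11/2, -3*pi/5): K = -400/48841.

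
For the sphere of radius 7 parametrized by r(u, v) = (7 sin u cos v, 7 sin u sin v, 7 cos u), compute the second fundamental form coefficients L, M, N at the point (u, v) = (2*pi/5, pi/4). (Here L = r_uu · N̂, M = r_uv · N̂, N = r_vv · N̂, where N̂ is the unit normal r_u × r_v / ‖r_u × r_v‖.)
L = -7;  M = 0;  N = -35/8 - 7*sqrt(5)/8

Compute the unit normal N̂(u, v) = (sin(u)^2*cos(v)/Abs(sin(u)), sin(u)^2*sin(v)/Abs(sin(u)), sin(2*u)/(2*Abs(sin(u)))), and the second partials r_uu, r_uv, r_vv. Take dot products:
  L(u, v) = r_uu · N̂ = -7*sin(u)/Abs(sin(u)),
  M(u, v) = r_uv · N̂ = 0,
  N(u, v) = r_vv · N̂ = -7*sin(u)^3/Abs(sin(u)).
Evaluating at (u, v) = (2*pi/5, pi/4):
  L = -7, M = 0, N = -35/8 - 7*sqrt(5)/8.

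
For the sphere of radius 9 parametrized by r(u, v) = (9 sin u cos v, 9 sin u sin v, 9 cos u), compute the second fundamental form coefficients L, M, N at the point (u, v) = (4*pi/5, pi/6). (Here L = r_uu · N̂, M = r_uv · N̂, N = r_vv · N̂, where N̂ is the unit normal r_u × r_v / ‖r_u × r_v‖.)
L = -9;  M = 0;  N = -45/8 + 9*sqrt(5)/8

Compute the unit normal N̂(u, v) = (sin(u)^2*cos(v)/Abs(sin(u)), sin(u)^2*sin(v)/Abs(sin(u)), sin(2*u)/(2*Abs(sin(u)))), and the second partials r_uu, r_uv, r_vv. Take dot products:
  L(u, v) = r_uu · N̂ = -9*sin(u)/Abs(sin(u)),
  M(u, v) = r_uv · N̂ = 0,
  N(u, v) = r_vv · N̂ = -9*sin(u)^3/Abs(sin(u)).
Evaluating at (u, v) = (4*pi/5, pi/6):
  L = -9, M = 0, N = -45/8 + 9*sqrt(5)/8.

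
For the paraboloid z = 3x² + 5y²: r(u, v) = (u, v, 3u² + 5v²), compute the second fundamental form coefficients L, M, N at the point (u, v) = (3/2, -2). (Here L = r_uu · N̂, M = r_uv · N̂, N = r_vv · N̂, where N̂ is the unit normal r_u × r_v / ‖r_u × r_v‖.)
L = 3*sqrt(482)/241;  M = 0;  N = 5*sqrt(482)/241

Compute the unit normal N̂(u, v) = (-6*u/sqrt(36*u^2 + 100*v^2 + 1), -10*v/sqrt(36*u^2 + 100*v^2 + 1), 1/sqrt(36*u^2 + 100*v^2 + 1)), and the second partials r_uu, r_uv, r_vv. Take dot products:
  L(u, v) = r_uu · N̂ = 6/sqrt(36*u^2 + 100*v^2 + 1),
  M(u, v) = r_uv · N̂ = 0,
  N(u, v) = r_vv · N̂ = 10/sqrt(36*u^2 + 100*v^2 + 1).
Evaluating at (u, v) = (3/2, -2):
  L = 3*sqrt(482)/241, M = 0, N = 5*sqrt(482)/241.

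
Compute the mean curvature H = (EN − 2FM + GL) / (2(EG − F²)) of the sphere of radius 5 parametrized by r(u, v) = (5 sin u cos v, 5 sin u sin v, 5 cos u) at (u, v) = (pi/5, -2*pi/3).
H = -1/5

With E = 25, F = 0, G = 25*sin(u)^2, L = -5*sin(u)/Abs(sin(u)), M = 0, N = -5*sin(u)^3/Abs(sin(u)), assemble
  H = (EN − 2FM + GL) / (2(EG − F²)) = -sin(u)/(5*Abs(sin(u))).
At (u, v) = (pi/5, -2*pi/3): H = -1/5.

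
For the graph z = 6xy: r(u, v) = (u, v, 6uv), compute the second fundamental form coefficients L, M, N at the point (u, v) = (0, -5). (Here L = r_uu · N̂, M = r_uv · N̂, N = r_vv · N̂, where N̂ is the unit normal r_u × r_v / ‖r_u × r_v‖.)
L = 0;  M = 6*sqrt(901)/901;  N = 0

Compute the unit normal N̂(u, v) = (-6*v/sqrt(36*u^2 + 36*v^2 + 1), -6*u/sqrt(36*u^2 + 36*v^2 + 1), 1/sqrt(36*u^2 + 36*v^2 + 1)), and the second partials r_uu, r_uv, r_vv. Take dot products:
  L(u, v) = r_uu · N̂ = 0,
  M(u, v) = r_uv · N̂ = 6/sqrt(36*u^2 + 36*v^2 + 1),
  N(u, v) = r_vv · N̂ = 0.
Evaluating at (u, v) = (0, -5):
  L = 0, M = 6*sqrt(901)/901, N = 0.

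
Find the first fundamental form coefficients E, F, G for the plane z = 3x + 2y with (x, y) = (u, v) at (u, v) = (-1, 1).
E = 10;  F = 6;  G = 5

Partials: r_u = (1, 0, 3), r_v = (0, 1, 2). As functions of (u, v):
  E = r_u · r_u = 10,
  F = r_u · r_v = 6,
  G = r_v · r_v = 5.
Evaluating at (u, v) = (-1, 1): E = 10, F = 6, G = 5.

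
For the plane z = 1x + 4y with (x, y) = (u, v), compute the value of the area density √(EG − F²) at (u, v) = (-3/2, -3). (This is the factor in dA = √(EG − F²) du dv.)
√(EG − F²)|_{(-3/2, -3)} = 3*sqrt(2)

E = 2, F = 4, G = 17, so EG − F² = 18. Taking the positive square root: √(EG − F²) = 3*sqrt(2). At (u, v) = (-3/2, -3): 3*sqrt(2).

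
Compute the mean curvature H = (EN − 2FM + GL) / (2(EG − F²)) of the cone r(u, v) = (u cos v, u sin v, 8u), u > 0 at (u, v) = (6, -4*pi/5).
H = 2*sqrt(65)/195

With E = 65, F = 0, G = u^2, L = 0, M = 0, N = 8*sqrt(65)*u^2/(65*Abs(u)), assemble
  H = (EN − 2FM + GL) / (2(EG − F²)) = 4*sqrt(65)/(65*Abs(u)).
At (u, v) = (6, -4*pi/5): H = 2*sqrt(65)/195.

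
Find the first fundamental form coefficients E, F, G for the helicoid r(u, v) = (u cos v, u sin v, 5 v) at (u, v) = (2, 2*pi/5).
E = 1;  F = 0;  G = 29

Partials: r_u = (cos(v), sin(v), 0), r_v = (-u*sin(v), u*cos(v), 5). As functions of (u, v):
  E = r_u · r_u = 1,
  F = r_u · r_v = 0,
  G = r_v · r_v = u^2 + 25.
Evaluating at (u, v) = (2, 2*pi/5): E = 1, F = 0, G = 29.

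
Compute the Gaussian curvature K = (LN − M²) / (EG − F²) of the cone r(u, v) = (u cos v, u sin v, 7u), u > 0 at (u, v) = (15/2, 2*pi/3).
K = 0

Coefficients of the first fundamental form: E = 50, F = 0, G = u^2.
Coefficients of the second fundamental form: L = 0, M = 0, N = 7*sqrt(2)*u^2/(10*Abs(u)).
Assemble K = (LN − M²)/(EG − F²) = 0. At (u, v) = (15/2, 2*pi/3): K = 0.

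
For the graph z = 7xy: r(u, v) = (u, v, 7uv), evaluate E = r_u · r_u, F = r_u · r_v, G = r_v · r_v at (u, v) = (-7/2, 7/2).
E = 2405/4;  F = -2401/4;  G = 2405/4

Partials: r_u = (1, 0, 7*v), r_v = (0, 1, 7*u). As functions of (u, v):
  E = r_u · r_u = 49*v^2 + 1,
  F = r_u · r_v = 49*u*v,
  G = r_v · r_v = 49*u^2 + 1.
Evaluating at (u, v) = (-7/2, 7/2): E = 2405/4, F = -2401/4, G = 2405/4.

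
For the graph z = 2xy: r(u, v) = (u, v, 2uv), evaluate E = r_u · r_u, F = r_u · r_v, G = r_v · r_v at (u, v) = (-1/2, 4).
E = 65;  F = -8;  G = 2

Partials: r_u = (1, 0, 2*v), r_v = (0, 1, 2*u). As functions of (u, v):
  E = r_u · r_u = 4*v^2 + 1,
  F = r_u · r_v = 4*u*v,
  G = r_v · r_v = 4*u^2 + 1.
Evaluating at (u, v) = (-1/2, 4): E = 65, F = -8, G = 2.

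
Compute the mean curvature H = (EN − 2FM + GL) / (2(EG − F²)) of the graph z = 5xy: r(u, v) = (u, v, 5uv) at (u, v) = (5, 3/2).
H = -7500*sqrt(2729)/7447441

With E = 25*v^2 + 1, F = 25*u*v, G = 25*u^2 + 1, L = 0, M = 5/sqrt(25*u^2 + 25*v^2 + 1), N = 0, assemble
  H = (EN − 2FM + GL) / (2(EG − F²)) = -125*u*v/(25*u^2 + 25*v^2 + 1)^(3/2).
At (u, v) = (5, 3/2): H = -7500*sqrt(2729)/7447441.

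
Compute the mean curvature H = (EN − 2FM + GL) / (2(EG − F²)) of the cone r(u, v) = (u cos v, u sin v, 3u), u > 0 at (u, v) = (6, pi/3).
H = sqrt(10)/40

With E = 10, F = 0, G = u^2, L = 0, M = 0, N = 3*sqrt(10)*u^2/(10*Abs(u)), assemble
  H = (EN − 2FM + GL) / (2(EG − F²)) = 3*sqrt(10)/(20*Abs(u)).
At (u, v) = (6, pi/3): H = sqrt(10)/40.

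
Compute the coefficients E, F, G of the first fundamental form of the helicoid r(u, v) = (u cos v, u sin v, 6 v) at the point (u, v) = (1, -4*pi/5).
E = 1;  F = 0;  G = 37

Partials: r_u = (cos(v), sin(v), 0), r_v = (-u*sin(v), u*cos(v), 6). As functions of (u, v):
  E = r_u · r_u = 1,
  F = r_u · r_v = 0,
  G = r_v · r_v = u^2 + 36.
Evaluating at (u, v) = (1, -4*pi/5): E = 1, F = 0, G = 37.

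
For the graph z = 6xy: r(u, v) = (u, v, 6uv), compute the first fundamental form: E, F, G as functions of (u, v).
E = 36*v^2 + 1;  F = 36*u*v;  G = 36*u^2 + 1

Compute partials: r_u = (1, 0, 6*v), r_v = (0, 1, 6*u). Then
  E = r_u · r_u = 36*v^2 + 1,
  F = r_u · r_v = 36*u*v,
  G = r_v · r_v = 36*u^2 + 1.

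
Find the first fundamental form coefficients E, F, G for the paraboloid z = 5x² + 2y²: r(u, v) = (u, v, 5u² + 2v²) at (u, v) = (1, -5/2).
E = 101;  F = -100;  G = 101

Partials: r_u = (1, 0, 10*u), r_v = (0, 1, 4*v). As functions of (u, v):
  E = r_u · r_u = 100*u^2 + 1,
  F = r_u · r_v = 40*u*v,
  G = r_v · r_v = 16*v^2 + 1.
Evaluating at (u, v) = (1, -5/2): E = 101, F = -100, G = 101.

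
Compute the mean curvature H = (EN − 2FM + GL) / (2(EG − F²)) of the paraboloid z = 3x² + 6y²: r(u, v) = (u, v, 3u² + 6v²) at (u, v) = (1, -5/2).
H = 2925*sqrt(937)/877969

With E = 36*u^2 + 1, F = 72*u*v, G = 144*v^2 + 1, L = 6/sqrt(36*u^2 + 144*v^2 + 1), M = 0, N = 12/sqrt(36*u^2 + 144*v^2 + 1), assemble
  H = (EN − 2FM + GL) / (2(EG − F²)) = 9*(24*u^2 + 48*v^2 + 1)/(36*u^2 + 144*v^2 + 1)^(3/2).
At (u, v) = (1, -5/2): H = 2925*sqrt(937)/877969.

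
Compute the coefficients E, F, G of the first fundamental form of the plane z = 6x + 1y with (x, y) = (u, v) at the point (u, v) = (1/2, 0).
E = 37;  F = 6;  G = 2

Partials: r_u = (1, 0, 6), r_v = (0, 1, 1). As functions of (u, v):
  E = r_u · r_u = 37,
  F = r_u · r_v = 6,
  G = r_v · r_v = 2.
Evaluating at (u, v) = (1/2, 0): E = 37, F = 6, G = 2.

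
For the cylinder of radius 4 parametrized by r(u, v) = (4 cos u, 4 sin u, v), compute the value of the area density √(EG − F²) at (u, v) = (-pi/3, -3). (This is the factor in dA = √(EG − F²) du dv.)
√(EG − F²)|_{(-pi/3, -3)} = 4

E = 16, F = 0, G = 1, so EG − F² = 16. Taking the positive square root: √(EG − F²) = 4. At (u, v) = (-pi/3, -3): 4.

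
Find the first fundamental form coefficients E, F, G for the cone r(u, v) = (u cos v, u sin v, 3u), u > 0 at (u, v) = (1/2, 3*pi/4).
E = 10;  F = 0;  G = 1/4

Partials: r_u = (cos(v), sin(v), 3), r_v = (-u*sin(v), u*cos(v), 0). As functions of (u, v):
  E = r_u · r_u = 10,
  F = r_u · r_v = 0,
  G = r_v · r_v = u^2.
Evaluating at (u, v) = (1/2, 3*pi/4): E = 10, F = 0, G = 1/4.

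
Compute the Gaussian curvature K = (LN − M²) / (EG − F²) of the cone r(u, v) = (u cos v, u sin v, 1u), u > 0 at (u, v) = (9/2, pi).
K = 0

Coefficients of the first fundamental form: E = 2, F = 0, G = u^2.
Coefficients of the second fundamental form: L = 0, M = 0, N = sqrt(2)*u^2/(2*Abs(u)).
Assemble K = (LN − M²)/(EG − F²) = 0. At (u, v) = (9/2, pi): K = 0.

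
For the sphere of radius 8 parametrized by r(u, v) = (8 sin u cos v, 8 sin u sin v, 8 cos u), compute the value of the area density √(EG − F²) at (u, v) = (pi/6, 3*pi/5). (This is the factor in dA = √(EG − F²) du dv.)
√(EG − F²)|_{(pi/6, 3*pi/5)} = 32

E = 64, F = 0, G = 64*sin(u)^2, so EG − F² = 4096*sin(u)^2. Taking the positive square root: √(EG − F²) = 64*Abs(sin(u)). At (u, v) = (pi/6, 3*pi/5): 32.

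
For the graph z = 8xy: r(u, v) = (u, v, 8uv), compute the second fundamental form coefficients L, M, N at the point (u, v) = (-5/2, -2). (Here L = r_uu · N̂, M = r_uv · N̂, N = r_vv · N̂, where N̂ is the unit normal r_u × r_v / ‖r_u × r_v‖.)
L = 0;  M = 8*sqrt(73)/219;  N = 0

Compute the unit normal N̂(u, v) = (-8*v/sqrt(64*u^2 + 64*v^2 + 1), -8*u/sqrt(64*u^2 + 64*v^2 + 1), 1/sqrt(64*u^2 + 64*v^2 + 1)), and the second partials r_uu, r_uv, r_vv. Take dot products:
  L(u, v) = r_uu · N̂ = 0,
  M(u, v) = r_uv · N̂ = 8/sqrt(64*u^2 + 64*v^2 + 1),
  N(u, v) = r_vv · N̂ = 0.
Evaluating at (u, v) = (-5/2, -2):
  L = 0, M = 8*sqrt(73)/219, N = 0.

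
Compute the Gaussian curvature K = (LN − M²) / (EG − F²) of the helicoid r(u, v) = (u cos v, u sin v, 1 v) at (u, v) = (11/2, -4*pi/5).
K = -16/15625

Coefficients of the first fundamental form: E = 1, F = 0, G = u^2 + 1.
Coefficients of the second fundamental form: L = 0, M = -1/sqrt(u^2 + 1), N = 0.
Assemble K = (LN − M²)/(EG − F²) = -1/(u^2 + 1)^2. At (u, v) = (11/2, -4*pi/5): K = -16/15625.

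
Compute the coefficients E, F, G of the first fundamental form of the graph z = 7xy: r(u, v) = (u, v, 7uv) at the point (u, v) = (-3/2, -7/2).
E = 2405/4;  F = 1029/4;  G = 445/4

Partials: r_u = (1, 0, 7*v), r_v = (0, 1, 7*u). As functions of (u, v):
  E = r_u · r_u = 49*v^2 + 1,
  F = r_u · r_v = 49*u*v,
  G = r_v · r_v = 49*u^2 + 1.
Evaluating at (u, v) = (-3/2, -7/2): E = 2405/4, F = 1029/4, G = 445/4.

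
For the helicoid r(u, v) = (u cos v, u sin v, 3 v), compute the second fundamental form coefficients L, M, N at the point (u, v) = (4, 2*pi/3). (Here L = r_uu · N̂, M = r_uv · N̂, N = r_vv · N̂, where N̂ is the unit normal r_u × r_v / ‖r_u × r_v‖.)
L = 0;  M = -3/5;  N = 0

Compute the unit normal N̂(u, v) = (3*sin(v)/sqrt(u^2 + 9), -3*cos(v)/sqrt(u^2 + 9), u/sqrt(u^2 + 9)), and the second partials r_uu, r_uv, r_vv. Take dot products:
  L(u, v) = r_uu · N̂ = 0,
  M(u, v) = r_uv · N̂ = -3/sqrt(u^2 + 9),
  N(u, v) = r_vv · N̂ = 0.
Evaluating at (u, v) = (4, 2*pi/3):
  L = 0, M = -3/5, N = 0.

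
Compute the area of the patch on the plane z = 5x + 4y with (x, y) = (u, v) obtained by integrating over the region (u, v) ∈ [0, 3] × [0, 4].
Area = 12*sqrt(42)

Area = ∫∫ √(EG − F²) du dv with √(EG − F²) = sqrt(42). Integrating over [0, 3] × [0, 4] gives 12*sqrt(42).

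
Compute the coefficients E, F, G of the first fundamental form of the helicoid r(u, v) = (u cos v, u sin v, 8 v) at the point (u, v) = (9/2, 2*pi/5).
E = 1;  F = 0;  G = 337/4

Partials: r_u = (cos(v), sin(v), 0), r_v = (-u*sin(v), u*cos(v), 8). As functions of (u, v):
  E = r_u · r_u = 1,
  F = r_u · r_v = 0,
  G = r_v · r_v = u^2 + 64.
Evaluating at (u, v) = (9/2, 2*pi/5): E = 1, F = 0, G = 337/4.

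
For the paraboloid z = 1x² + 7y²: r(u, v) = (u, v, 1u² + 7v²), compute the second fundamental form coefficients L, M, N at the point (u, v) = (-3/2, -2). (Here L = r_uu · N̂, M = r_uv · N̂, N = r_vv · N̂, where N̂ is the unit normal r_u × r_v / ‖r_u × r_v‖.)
L = sqrt(794)/397;  M = 0;  N = 7*sqrt(794)/397

Compute the unit normal N̂(u, v) = (-2*u/sqrt(4*u^2 + 196*v^2 + 1), -14*v/sqrt(4*u^2 + 196*v^2 + 1), 1/sqrt(4*u^2 + 196*v^2 + 1)), and the second partials r_uu, r_uv, r_vv. Take dot products:
  L(u, v) = r_uu · N̂ = 2/sqrt(4*u^2 + 196*v^2 + 1),
  M(u, v) = r_uv · N̂ = 0,
  N(u, v) = r_vv · N̂ = 14/sqrt(4*u^2 + 196*v^2 + 1).
Evaluating at (u, v) = (-3/2, -2):
  L = sqrt(794)/397, M = 0, N = 7*sqrt(794)/397.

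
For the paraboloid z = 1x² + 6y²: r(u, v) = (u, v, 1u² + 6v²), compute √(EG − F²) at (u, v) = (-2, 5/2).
√(EG − F²)|_{(-2, 5/2)} = sqrt(917)

E = 4*u^2 + 1, F = 24*u*v, G = 144*v^2 + 1; EG − F² = 4*u^2 + 144*v^2 + 1; √(EG − F²) = sqrt(4*u^2 + 144*v^2 + 1). At the given point: sqrt(917).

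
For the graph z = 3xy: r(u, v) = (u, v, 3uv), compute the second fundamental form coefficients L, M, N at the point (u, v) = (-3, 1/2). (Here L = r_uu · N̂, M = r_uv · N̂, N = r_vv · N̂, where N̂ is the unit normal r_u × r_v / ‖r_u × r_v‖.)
L = 0;  M = 6*sqrt(337)/337;  N = 0

Compute the unit normal N̂(u, v) = (-3*v/sqrt(9*u^2 + 9*v^2 + 1), -3*u/sqrt(9*u^2 + 9*v^2 + 1), 1/sqrt(9*u^2 + 9*v^2 + 1)), and the second partials r_uu, r_uv, r_vv. Take dot products:
  L(u, v) = r_uu · N̂ = 0,
  M(u, v) = r_uv · N̂ = 3/sqrt(9*u^2 + 9*v^2 + 1),
  N(u, v) = r_vv · N̂ = 0.
Evaluating at (u, v) = (-3, 1/2):
  L = 0, M = 6*sqrt(337)/337, N = 0.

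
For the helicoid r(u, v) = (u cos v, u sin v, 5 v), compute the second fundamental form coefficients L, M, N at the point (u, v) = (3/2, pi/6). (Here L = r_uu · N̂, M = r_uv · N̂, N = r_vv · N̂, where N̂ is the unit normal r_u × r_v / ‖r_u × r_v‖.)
L = 0;  M = -10*sqrt(109)/109;  N = 0

Compute the unit normal N̂(u, v) = (5*sin(v)/sqrt(u^2 + 25), -5*cos(v)/sqrt(u^2 + 25), u/sqrt(u^2 + 25)), and the second partials r_uu, r_uv, r_vv. Take dot products:
  L(u, v) = r_uu · N̂ = 0,
  M(u, v) = r_uv · N̂ = -5/sqrt(u^2 + 25),
  N(u, v) = r_vv · N̂ = 0.
Evaluating at (u, v) = (3/2, pi/6):
  L = 0, M = -10*sqrt(109)/109, N = 0.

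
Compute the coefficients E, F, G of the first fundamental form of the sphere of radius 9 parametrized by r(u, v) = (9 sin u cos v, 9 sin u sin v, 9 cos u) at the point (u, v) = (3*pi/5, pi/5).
E = 81;  F = 0;  G = 81*sqrt(5)/8 + 405/8

Partials: r_u = (9*cos(u)*cos(v), 9*sin(v)*cos(u), -9*sin(u)), r_v = (-9*sin(u)*sin(v), 9*sin(u)*cos(v), 0). As functions of (u, v):
  E = r_u · r_u = 81,
  F = r_u · r_v = 0,
  G = r_v · r_v = 81*sin(u)^2.
Evaluating at (u, v) = (3*pi/5, pi/5): E = 81, F = 0, G = 81*sqrt(5)/8 + 405/8.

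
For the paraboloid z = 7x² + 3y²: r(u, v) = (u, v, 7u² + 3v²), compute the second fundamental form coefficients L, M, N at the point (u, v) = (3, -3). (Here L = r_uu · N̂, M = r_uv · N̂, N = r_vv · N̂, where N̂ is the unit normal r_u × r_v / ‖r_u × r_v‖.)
L = 14*sqrt(2089)/2089;  M = 0;  N = 6*sqrt(2089)/2089

Compute the unit normal N̂(u, v) = (-14*u/sqrt(196*u^2 + 36*v^2 + 1), -6*v/sqrt(196*u^2 + 36*v^2 + 1), 1/sqrt(196*u^2 + 36*v^2 + 1)), and the second partials r_uu, r_uv, r_vv. Take dot products:
  L(u, v) = r_uu · N̂ = 14/sqrt(196*u^2 + 36*v^2 + 1),
  M(u, v) = r_uv · N̂ = 0,
  N(u, v) = r_vv · N̂ = 6/sqrt(196*u^2 + 36*v^2 + 1).
Evaluating at (u, v) = (3, -3):
  L = 14*sqrt(2089)/2089, M = 0, N = 6*sqrt(2089)/2089.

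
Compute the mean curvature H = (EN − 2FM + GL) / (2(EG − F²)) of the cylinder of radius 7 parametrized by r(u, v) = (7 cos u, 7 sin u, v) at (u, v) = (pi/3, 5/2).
H = -1/14

With E = 49, F = 0, G = 1, L = -7, M = 0, N = 0, assemble
  H = (EN − 2FM + GL) / (2(EG − F²)) = -1/14.
At (u, v) = (pi/3, 5/2): H = -1/14.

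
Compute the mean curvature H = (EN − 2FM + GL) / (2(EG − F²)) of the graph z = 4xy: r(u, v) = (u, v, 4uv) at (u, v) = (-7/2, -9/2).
H = -1008*sqrt(521)/271441

With E = 16*v^2 + 1, F = 16*u*v, G = 16*u^2 + 1, L = 0, M = 4/sqrt(16*u^2 + 16*v^2 + 1), N = 0, assemble
  H = (EN − 2FM + GL) / (2(EG − F²)) = -64*u*v/(16*u^2 + 16*v^2 + 1)^(3/2).
At (u, v) = (-7/2, -9/2): H = -1008*sqrt(521)/271441.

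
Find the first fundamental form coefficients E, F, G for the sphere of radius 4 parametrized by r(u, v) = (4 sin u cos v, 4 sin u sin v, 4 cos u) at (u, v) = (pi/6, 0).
E = 16;  F = 0;  G = 4

Partials: r_u = (4*cos(u)*cos(v), 4*sin(v)*cos(u), -4*sin(u)), r_v = (-4*sin(u)*sin(v), 4*sin(u)*cos(v), 0). As functions of (u, v):
  E = r_u · r_u = 16,
  F = r_u · r_v = 0,
  G = r_v · r_v = 16*sin(u)^2.
Evaluating at (u, v) = (pi/6, 0): E = 16, F = 0, G = 4.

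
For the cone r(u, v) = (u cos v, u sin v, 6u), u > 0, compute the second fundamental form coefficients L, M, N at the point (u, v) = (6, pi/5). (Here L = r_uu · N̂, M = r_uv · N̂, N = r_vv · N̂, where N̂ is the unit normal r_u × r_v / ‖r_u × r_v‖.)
L = 0;  M = 0;  N = 36*sqrt(37)/37

Compute the unit normal N̂(u, v) = (-6*sqrt(37)*u*cos(v)/(37*Abs(u)), -6*sqrt(37)*u*sin(v)/(37*Abs(u)), sqrt(37)*u/(37*Abs(u))), and the second partials r_uu, r_uv, r_vv. Take dot products:
  L(u, v) = r_uu · N̂ = 0,
  M(u, v) = r_uv · N̂ = 0,
  N(u, v) = r_vv · N̂ = 6*sqrt(37)*u^2/(37*Abs(u)).
Evaluating at (u, v) = (6, pi/5):
  L = 0, M = 0, N = 36*sqrt(37)/37.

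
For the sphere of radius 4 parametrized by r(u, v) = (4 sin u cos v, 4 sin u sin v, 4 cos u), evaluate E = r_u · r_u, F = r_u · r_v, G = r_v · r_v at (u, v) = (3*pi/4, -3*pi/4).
E = 16;  F = 0;  G = 8

Partials: r_u = (4*cos(u)*cos(v), 4*sin(v)*cos(u), -4*sin(u)), r_v = (-4*sin(u)*sin(v), 4*sin(u)*cos(v), 0). As functions of (u, v):
  E = r_u · r_u = 16,
  F = r_u · r_v = 0,
  G = r_v · r_v = 16*sin(u)^2.
Evaluating at (u, v) = (3*pi/4, -3*pi/4): E = 16, F = 0, G = 8.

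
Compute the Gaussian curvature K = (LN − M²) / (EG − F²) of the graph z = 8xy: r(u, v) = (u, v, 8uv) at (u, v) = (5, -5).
K = -64/10246401

Coefficients of the first fundamental form: E = 64*v^2 + 1, F = 64*u*v, G = 64*u^2 + 1.
Coefficients of the second fundamental form: L = 0, M = 8/sqrt(64*u^2 + 64*v^2 + 1), N = 0.
Assemble K = (LN − M²)/(EG − F²) = -64/(4096*u^4 + 8192*u^2*v^2 + 128*u^2 + 4096*v^4 + 128*v^2 + 1). At (u, v) = (5, -5): K = -64/10246401.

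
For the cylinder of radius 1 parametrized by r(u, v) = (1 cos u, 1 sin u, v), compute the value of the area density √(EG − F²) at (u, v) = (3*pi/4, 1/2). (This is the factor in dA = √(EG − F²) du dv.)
√(EG − F²)|_{(3*pi/4, 1/2)} = 1

E = 1, F = 0, G = 1, so EG − F² = 1. Taking the positive square root: √(EG − F²) = 1. At (u, v) = (3*pi/4, 1/2): 1.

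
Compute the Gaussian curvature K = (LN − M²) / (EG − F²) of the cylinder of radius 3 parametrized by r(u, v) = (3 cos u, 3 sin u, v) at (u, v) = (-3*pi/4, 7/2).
K = 0

Coefficients of the first fundamental form: E = 9, F = 0, G = 1.
Coefficients of the second fundamental form: L = -3, M = 0, N = 0.
Assemble K = (LN − M²)/(EG − F²) = 0. At (u, v) = (-3*pi/4, 7/2): K = 0.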